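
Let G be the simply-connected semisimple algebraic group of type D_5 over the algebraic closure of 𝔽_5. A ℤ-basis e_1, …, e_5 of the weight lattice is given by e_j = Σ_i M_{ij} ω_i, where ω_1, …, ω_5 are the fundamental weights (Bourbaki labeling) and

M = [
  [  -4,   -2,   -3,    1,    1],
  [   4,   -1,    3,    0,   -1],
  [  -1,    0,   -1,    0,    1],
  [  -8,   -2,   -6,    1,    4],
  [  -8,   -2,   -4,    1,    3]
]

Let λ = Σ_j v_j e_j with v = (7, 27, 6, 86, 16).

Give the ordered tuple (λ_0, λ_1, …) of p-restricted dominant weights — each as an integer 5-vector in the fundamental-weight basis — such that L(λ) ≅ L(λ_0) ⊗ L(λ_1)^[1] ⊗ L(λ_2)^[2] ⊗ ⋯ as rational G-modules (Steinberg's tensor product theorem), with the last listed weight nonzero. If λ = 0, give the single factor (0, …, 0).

Converting to the ω-basis (c_i = row i of M dotted with v = (7, 27, 6, 86, 16)):
  c_1 = -4*7 + -2*27 + -3*6 + 1*86 + 1*16 = 2
  c_2 = 4*7 + -1*27 + 3*6 + 0*86 + -1*16 = 3
  c_3 = -1*7 + 0*27 + -1*6 + 0*86 + 1*16 = 3
  c_4 = -8*7 + -2*27 + -6*6 + 1*86 + 4*16 = 4
  c_5 = -8*7 + -2*27 + -4*6 + 1*86 + 3*16 = 0
Writing each c_i in base p = 5:
  c_1 = 2 = 2·5^0
  c_2 = 3 = 3·5^0
  c_3 = 3 = 3·5^0
  c_4 = 4 = 4·5^0
  c_5 = 0
p-restricted factor λ_0 = (2, 3, 3, 4, 0)

((2, 3, 3, 4, 0),)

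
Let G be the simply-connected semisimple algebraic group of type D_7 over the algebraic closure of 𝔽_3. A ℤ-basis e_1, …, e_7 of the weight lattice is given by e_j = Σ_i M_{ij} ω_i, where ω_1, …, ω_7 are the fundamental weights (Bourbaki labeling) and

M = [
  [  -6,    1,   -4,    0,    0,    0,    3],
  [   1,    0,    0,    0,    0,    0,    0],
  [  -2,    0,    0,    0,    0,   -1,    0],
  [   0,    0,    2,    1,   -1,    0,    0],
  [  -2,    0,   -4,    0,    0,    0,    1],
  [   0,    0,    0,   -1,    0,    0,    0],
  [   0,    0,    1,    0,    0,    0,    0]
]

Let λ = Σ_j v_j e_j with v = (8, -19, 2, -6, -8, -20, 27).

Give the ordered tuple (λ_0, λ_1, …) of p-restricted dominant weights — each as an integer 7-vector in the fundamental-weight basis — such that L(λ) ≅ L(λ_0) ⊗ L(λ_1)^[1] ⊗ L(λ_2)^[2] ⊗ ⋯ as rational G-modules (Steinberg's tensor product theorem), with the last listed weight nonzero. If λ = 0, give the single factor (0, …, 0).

ω-coordinates c = M·v, v = (8, -19, 2, -6, -8, -20, 27):
  c_1 = (-6)·(8) + (1)·(-19) + (-4)·(2) + (0)·(-6) + (0)·(-8) + (0)·(-20) + (3)·(27) = 6
  c_2 = (1)·(8) + (0)·(-19) + (0)·(2) + (0)·(-6) + (0)·(-8) + (0)·(-20) + (0)·(27) = 8
  c_3 = (-2)·(8) + (0)·(-19) + (0)·(2) + (0)·(-6) + (0)·(-8) + (-1)·(-20) + (0)·(27) = 4
  c_4 = (0)·(8) + (0)·(-19) + (2)·(2) + (1)·(-6) + (-1)·(-8) + (0)·(-20) + (0)·(27) = 6
  c_5 = (-2)·(8) + (0)·(-19) + (-4)·(2) + (0)·(-6) + (0)·(-8) + (0)·(-20) + (1)·(27) = 3
  c_6 = (0)·(8) + (0)·(-19) + (0)·(2) + (-1)·(-6) + (0)·(-8) + (0)·(-20) + (0)·(27) = 6
  c_7 = (0)·(8) + (0)·(-19) + (1)·(2) + (0)·(-6) + (0)·(-8) + (0)·(-20) + (0)·(27) = 2
p = 3; digits c_i = Σ_j d_{ij}·3^j, 0 ≤ d_{ij} < 3:
  c_1 = 6 = 0·3^0 + 2·3^1
  c_2 = 8 = 2·3^0 + 2·3^1
  c_3 = 4 = 1·3^0 + 1·3^1
  c_4 = 6 = 0·3^0 + 2·3^1
  c_5 = 3 = 0·3^0 + 1·3^1
  c_6 = 6 = 0·3^0 + 2·3^1
  c_7 = 2 = 2·3^0
p-restricted factor λ_0 = (0, 2, 1, 0, 0, 0, 2)
p-restricted factor λ_1 = (2, 2, 1, 2, 1, 2, 0)

((0, 2, 1, 0, 0, 0, 2), (2, 2, 1, 2, 1, 2, 0))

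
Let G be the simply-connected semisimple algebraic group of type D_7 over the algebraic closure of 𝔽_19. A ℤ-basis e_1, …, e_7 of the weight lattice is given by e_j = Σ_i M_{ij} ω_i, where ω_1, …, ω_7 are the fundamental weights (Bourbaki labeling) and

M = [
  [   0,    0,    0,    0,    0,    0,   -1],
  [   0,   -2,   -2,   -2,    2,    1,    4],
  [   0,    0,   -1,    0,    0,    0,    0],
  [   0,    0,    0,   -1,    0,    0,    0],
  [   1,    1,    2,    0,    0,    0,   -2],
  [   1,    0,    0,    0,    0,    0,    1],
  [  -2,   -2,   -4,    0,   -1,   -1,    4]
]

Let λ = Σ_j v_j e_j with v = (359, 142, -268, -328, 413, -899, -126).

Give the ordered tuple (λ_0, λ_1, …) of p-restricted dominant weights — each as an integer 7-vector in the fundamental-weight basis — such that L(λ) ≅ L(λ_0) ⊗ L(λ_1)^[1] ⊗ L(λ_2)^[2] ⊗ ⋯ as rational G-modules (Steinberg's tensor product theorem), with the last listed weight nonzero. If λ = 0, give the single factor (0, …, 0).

Compute c_i = Σ_j M_{ij} v_j with v = (359, 142, -268, -328, 413, -899, -126):
  c_1 = 0·359 + 0·142 + (0)·(-268) + (0)·(-328) + 0·413 + (0)·(-899) + (-1)·(-126) = 126
  c_2 = 0·359 + (-2)·(142) + (-2)·(-268) + (-2)·(-328) + 2·413 + (1)·(-899) + (4)·(-126) = 331
  c_3 = 0·359 + 0·142 + (-1)·(-268) + (0)·(-328) + 0·413 + (0)·(-899) + (0)·(-126) = 268
  c_4 = 0·359 + 0·142 + (0)·(-268) + (-1)·(-328) + 0·413 + (0)·(-899) + (0)·(-126) = 328
  c_5 = 1·359 + 1·142 + (2)·(-268) + (0)·(-328) + 0·413 + (0)·(-899) + (-2)·(-126) = 217
  c_6 = 1·359 + 0·142 + (0)·(-268) + (0)·(-328) + 0·413 + (0)·(-899) + (1)·(-126) = 233
  c_7 = (-2)·(359) + (-2)·(142) + (-4)·(-268) + (0)·(-328) + (-1)·(413) + (-1)·(-899) + (4)·(-126) = 52
p = 19; digits c_i = Σ_j d_{ij}·19^j, 0 ≤ d_{ij} < 19:
  c_1 = 126 = 12·19^0 + 6·19^1
  c_2 = 331 = 8·19^0 + 17·19^1
  c_3 = 268 = 2·19^0 + 14·19^1
  c_4 = 328 = 5·19^0 + 17·19^1
  c_5 = 217 = 8·19^0 + 11·19^1
  c_6 = 233 = 5·19^0 + 12·19^1
  c_7 = 52 = 14·19^0 + 2·19^1
λ_0 = (12, 8, 2, 5, 8, 5, 14)
λ_1 = (6, 17, 14, 17, 11, 12, 2)

((12, 8, 2, 5, 8, 5, 14), (6, 17, 14, 17, 11, 12, 2))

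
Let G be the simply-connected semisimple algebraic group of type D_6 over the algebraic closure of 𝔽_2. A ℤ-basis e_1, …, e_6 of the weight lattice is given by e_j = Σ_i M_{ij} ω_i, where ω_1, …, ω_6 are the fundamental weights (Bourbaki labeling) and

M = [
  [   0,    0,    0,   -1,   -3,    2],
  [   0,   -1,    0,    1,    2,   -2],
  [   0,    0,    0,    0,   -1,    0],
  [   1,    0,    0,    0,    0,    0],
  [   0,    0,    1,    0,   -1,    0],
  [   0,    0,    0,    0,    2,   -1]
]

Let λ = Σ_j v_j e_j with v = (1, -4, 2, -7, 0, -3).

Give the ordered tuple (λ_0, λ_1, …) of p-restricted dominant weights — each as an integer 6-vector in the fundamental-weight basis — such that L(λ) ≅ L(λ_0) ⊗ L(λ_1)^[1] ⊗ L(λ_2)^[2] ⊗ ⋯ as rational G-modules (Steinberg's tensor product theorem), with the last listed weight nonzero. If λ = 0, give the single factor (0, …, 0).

((1, 1, 0, 1, 0, 1), (0, 1, 0, 0, 1, 1))

In the fundamental-weight basis, λ has coordinates c = M·v (v = (1, -4, 2, -7, 0, -3)):
  c_1 = (0)·(1) + (0)·(-4) + (0)·(2) + (-1)·(-7) + (-3)·(0) + (2)·(-3) = 1
  c_2 = (0)·(1) + (-1)·(-4) + (0)·(2) + (1)·(-7) + (2)·(0) + (-2)·(-3) = 3
  c_3 = (0)·(1) + (0)·(-4) + (0)·(2) + (0)·(-7) + (-1)·(0) + (0)·(-3) = 0
  c_4 = (1)·(1) + (0)·(-4) + (0)·(2) + (0)·(-7) + (0)·(0) + (0)·(-3) = 1
  c_5 = (0)·(1) + (0)·(-4) + (1)·(2) + (0)·(-7) + (-1)·(0) + (0)·(-3) = 2
  c_6 = (0)·(1) + (0)·(-4) + (0)·(2) + (0)·(-7) + (2)·(0) + (-1)·(-3) = 3
Expand coordinatewise in base 2:
  c_1 = 1 = 1·2^0
  c_2 = 3 = 1·2^0 + 1·2^1
  c_3 = 0
  c_4 = 1 = 1·2^0
  c_5 = 2 = 0·2^0 + 1·2^1
  c_6 = 3 = 1·2^0 + 1·2^1
Factor λ_0 = (1, 1, 0, 1, 0, 1)
Factor λ_1 = (0, 1, 0, 0, 1, 1)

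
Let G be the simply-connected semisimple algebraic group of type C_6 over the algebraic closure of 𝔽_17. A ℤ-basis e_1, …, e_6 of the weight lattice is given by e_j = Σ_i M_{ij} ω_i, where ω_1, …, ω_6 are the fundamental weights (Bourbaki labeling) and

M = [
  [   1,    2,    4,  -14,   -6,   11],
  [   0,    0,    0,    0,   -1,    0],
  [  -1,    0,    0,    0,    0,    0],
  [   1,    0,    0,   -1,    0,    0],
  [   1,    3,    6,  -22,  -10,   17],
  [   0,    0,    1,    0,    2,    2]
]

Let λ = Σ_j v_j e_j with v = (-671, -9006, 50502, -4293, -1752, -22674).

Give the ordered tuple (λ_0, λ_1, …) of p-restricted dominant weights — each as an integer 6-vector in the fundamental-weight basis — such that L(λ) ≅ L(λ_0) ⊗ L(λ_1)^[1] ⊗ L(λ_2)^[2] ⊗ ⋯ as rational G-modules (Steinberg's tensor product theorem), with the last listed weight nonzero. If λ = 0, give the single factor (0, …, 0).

ω-coordinates c = M·v, v = (-671, -9006, 50502, -4293, -1752, -22674):
  c_1 = 1*-671 + 2*-9006 + 4*50502 + -14*-4293 + -6*-1752 + 11*-22674 = 4525
  c_2 = 0*-671 + 0*-9006 + 0*50502 + 0*-4293 + -1*-1752 + 0*-22674 = 1752
  c_3 = -1*-671 + 0*-9006 + 0*50502 + 0*-4293 + 0*-1752 + 0*-22674 = 671
  c_4 = 1*-671 + 0*-9006 + 0*50502 + -1*-4293 + 0*-1752 + 0*-22674 = 3622
  c_5 = 1*-671 + 3*-9006 + 6*50502 + -22*-4293 + -10*-1752 + 17*-22674 = 1831
  c_6 = 0*-671 + 0*-9006 + 1*50502 + 0*-4293 + 2*-1752 + 2*-22674 = 1650
Base-17 expansion of each c_i:
  c_1 = 4525 = 3·17^0 + 11·17^1 + 15·17^2
  c_2 = 1752 = 1·17^0 + 1·17^1 + 6·17^2
  c_3 = 671 = 8·17^0 + 5·17^1 + 2·17^2
  c_4 = 3622 = 1·17^0 + 9·17^1 + 12·17^2
  c_5 = 1831 = 12·17^0 + 5·17^1 + 6·17^2
  c_6 = 1650 = 1·17^0 + 12·17^1 + 5·17^2
p-restricted factor λ_0 = (3, 1, 8, 1, 12, 1)
p-restricted factor λ_1 = (11, 1, 5, 9, 5, 12)
p-restricted factor λ_2 = (15, 6, 2, 12, 6, 5)

((3, 1, 8, 1, 12, 1), (11, 1, 5, 9, 5, 12), (15, 6, 2, 12, 6, 5))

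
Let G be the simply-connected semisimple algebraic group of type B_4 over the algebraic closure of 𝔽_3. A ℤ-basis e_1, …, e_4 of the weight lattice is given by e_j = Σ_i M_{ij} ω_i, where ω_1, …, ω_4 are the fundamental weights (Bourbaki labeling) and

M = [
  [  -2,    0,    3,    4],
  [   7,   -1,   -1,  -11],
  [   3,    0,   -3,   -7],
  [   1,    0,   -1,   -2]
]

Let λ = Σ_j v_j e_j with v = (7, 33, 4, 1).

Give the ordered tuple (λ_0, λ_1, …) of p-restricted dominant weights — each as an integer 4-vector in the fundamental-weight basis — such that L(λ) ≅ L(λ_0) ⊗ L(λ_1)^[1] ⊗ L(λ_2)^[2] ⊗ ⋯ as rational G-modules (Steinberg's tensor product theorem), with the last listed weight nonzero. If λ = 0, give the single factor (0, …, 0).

In the fundamental-weight basis, λ has coordinates c = M·v (v = (7, 33, 4, 1)):
  c_1 = (-2)·(7) + 0·33 + 3·4 + 4·1 = 2
  c_2 = 7·7 + (-1)·(33) + (-1)·(4) + (-11)·(1) = 1
  c_3 = 3·7 + 0·33 + (-3)·(4) + (-7)·(1) = 2
  c_4 = 1·7 + 0·33 + (-1)·(4) + (-2)·(1) = 1
Expand coordinatewise in base 3:
  c_1 = 2 = 2·3^0
  c_2 = 1 = 1·3^0
  c_3 = 2 = 2·3^0
  c_4 = 1 = 1·3^0
λ_0 = (2, 1, 2, 1)

((2, 1, 2, 1),)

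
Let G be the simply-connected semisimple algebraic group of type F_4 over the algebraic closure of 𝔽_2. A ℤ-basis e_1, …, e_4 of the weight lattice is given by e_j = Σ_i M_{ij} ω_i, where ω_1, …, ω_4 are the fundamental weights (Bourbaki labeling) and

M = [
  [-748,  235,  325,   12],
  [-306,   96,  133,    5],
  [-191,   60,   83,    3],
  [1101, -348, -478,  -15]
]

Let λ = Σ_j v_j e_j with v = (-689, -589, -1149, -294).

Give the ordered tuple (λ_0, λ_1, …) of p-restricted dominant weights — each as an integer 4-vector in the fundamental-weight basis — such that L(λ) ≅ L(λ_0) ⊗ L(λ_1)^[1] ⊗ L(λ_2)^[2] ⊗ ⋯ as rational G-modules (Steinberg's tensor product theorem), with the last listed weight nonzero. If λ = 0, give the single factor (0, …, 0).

((0, 1, 0, 1), (0, 1, 1, 1), (1, 0, 0, 1), (0, 0, 1, 1))

In the fundamental-weight basis, λ has coordinates c = M·v (v = (-689, -589, -1149, -294)):
  c_1 = (-748)·(-689) + (235)·(-589) + (325)·(-1149) + (12)·(-294) = 4
  c_2 = (-306)·(-689) + (96)·(-589) + (133)·(-1149) + (5)·(-294) = 3
  c_3 = (-191)·(-689) + (60)·(-589) + (83)·(-1149) + (3)·(-294) = 10
  c_4 = (1101)·(-689) + (-348)·(-589) + (-478)·(-1149) + (-15)·(-294) = 15
p = 2; digits c_i = Σ_j d_{ij}·2^j, 0 ≤ d_{ij} < 2:
  c_1 = 4 = 0·2^0 + 0·2^1 + 1·2^2
  c_2 = 3 = 1·2^0 + 1·2^1
  c_3 = 10 = 0·2^0 + 1·2^1 + 0·2^2 + 1·2^3
  c_4 = 15 = 1·2^0 + 1·2^1 + 1·2^2 + 1·2^3
p-restricted factor λ_0 = (0, 1, 0, 1)
p-restricted factor λ_1 = (0, 1, 1, 1)
p-restricted factor λ_2 = (1, 0, 0, 1)
p-restricted factor λ_3 = (0, 0, 1, 1)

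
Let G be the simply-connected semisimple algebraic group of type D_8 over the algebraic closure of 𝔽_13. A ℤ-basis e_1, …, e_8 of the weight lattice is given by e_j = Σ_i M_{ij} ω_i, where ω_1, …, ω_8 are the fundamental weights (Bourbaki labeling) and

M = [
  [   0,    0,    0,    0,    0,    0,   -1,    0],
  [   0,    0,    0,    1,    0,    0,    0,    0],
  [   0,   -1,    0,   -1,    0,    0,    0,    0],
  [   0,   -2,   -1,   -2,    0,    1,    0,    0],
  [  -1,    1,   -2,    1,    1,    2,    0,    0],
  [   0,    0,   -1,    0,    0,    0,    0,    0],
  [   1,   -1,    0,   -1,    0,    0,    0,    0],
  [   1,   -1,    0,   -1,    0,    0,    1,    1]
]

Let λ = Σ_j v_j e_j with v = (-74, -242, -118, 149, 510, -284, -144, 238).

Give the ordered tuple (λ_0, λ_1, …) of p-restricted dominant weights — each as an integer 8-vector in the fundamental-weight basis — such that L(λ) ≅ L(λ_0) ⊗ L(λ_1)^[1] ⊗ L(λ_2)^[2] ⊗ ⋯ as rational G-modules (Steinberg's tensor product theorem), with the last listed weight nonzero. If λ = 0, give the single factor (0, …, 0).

In the fundamental-weight basis, λ has coordinates c = M·v (v = (-74, -242, -118, 149, 510, -284, -144, 238)):
  c_1 = (0)·(-74) + (0)·(-242) + (0)·(-118) + (0)·(149) + (0)·(510) + (0)·(-284) + (-1)·(-144) + (0)·(238) = 144
  c_2 = (0)·(-74) + (0)·(-242) + (0)·(-118) + (1)·(149) + (0)·(510) + (0)·(-284) + (0)·(-144) + (0)·(238) = 149
  c_3 = (0)·(-74) + (-1)·(-242) + (0)·(-118) + (-1)·(149) + (0)·(510) + (0)·(-284) + (0)·(-144) + (0)·(238) = 93
  c_4 = (0)·(-74) + (-2)·(-242) + (-1)·(-118) + (-2)·(149) + (0)·(510) + (1)·(-284) + (0)·(-144) + (0)·(238) = 20
  c_5 = (-1)·(-74) + (1)·(-242) + (-2)·(-118) + (1)·(149) + (1)·(510) + (2)·(-284) + (0)·(-144) + (0)·(238) = 159
  c_6 = (0)·(-74) + (0)·(-242) + (-1)·(-118) + (0)·(149) + (0)·(510) + (0)·(-284) + (0)·(-144) + (0)·(238) = 118
  c_7 = (1)·(-74) + (-1)·(-242) + (0)·(-118) + (-1)·(149) + (0)·(510) + (0)·(-284) + (0)·(-144) + (0)·(238) = 19
  c_8 = (1)·(-74) + (-1)·(-242) + (0)·(-118) + (-1)·(149) + (0)·(510) + (0)·(-284) + (1)·(-144) + (1)·(238) = 113
Writing each c_i in base p = 13:
  c_1 = 144 = 1·13^0 + 11·13^1
  c_2 = 149 = 6·13^0 + 11·13^1
  c_3 = 93 = 2·13^0 + 7·13^1
  c_4 = 20 = 7·13^0 + 1·13^1
  c_5 = 159 = 3·13^0 + 12·13^1
  c_6 = 118 = 1·13^0 + 9·13^1
  c_7 = 19 = 6·13^0 + 1·13^1
  c_8 = 113 = 9·13^0 + 8·13^1
λ_0 = (1, 6, 2, 7, 3, 1, 6, 9)
λ_1 = (11, 11, 7, 1, 12, 9, 1, 8)

((1, 6, 2, 7, 3, 1, 6, 9), (11, 11, 7, 1, 12, 9, 1, 8))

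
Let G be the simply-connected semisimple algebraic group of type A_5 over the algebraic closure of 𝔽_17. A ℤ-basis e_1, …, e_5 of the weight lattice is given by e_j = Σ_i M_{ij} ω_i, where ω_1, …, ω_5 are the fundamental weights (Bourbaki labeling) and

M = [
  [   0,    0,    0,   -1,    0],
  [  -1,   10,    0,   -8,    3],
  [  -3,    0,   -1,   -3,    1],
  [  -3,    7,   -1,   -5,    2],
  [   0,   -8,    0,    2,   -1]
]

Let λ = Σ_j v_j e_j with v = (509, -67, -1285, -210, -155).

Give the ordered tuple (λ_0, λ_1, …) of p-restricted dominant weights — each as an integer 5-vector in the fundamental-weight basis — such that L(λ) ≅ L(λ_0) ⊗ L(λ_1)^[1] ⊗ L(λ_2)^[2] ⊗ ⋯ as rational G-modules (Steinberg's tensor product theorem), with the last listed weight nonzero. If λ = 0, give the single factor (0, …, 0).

In the fundamental-weight basis, λ has coordinates c = M·v (v = (509, -67, -1285, -210, -155)):
  c_1 = (0)·(509) + (0)·(-67) + (0)·(-1285) + (-1)·(-210) + (0)·(-155) = 210
  c_2 = (-1)·(509) + (10)·(-67) + (0)·(-1285) + (-8)·(-210) + (3)·(-155) = 36
  c_3 = (-3)·(509) + (0)·(-67) + (-1)·(-1285) + (-3)·(-210) + (1)·(-155) = 233
  c_4 = (-3)·(509) + (7)·(-67) + (-1)·(-1285) + (-5)·(-210) + (2)·(-155) = 29
  c_5 = (0)·(509) + (-8)·(-67) + (0)·(-1285) + (2)·(-210) + (-1)·(-155) = 271
Base-17 expansion of each c_i:
  c_1 = 210 = 6·17^0 + 12·17^1
  c_2 = 36 = 2·17^0 + 2·17^1
  c_3 = 233 = 12·17^0 + 13·17^1
  c_4 = 29 = 12·17^0 + 1·17^1
  c_5 = 271 = 16·17^0 + 15·17^1
Factor λ_0 = (6, 2, 12, 12, 16)
Factor λ_1 = (12, 2, 13, 1, 15)

((6, 2, 12, 12, 16), (12, 2, 13, 1, 15))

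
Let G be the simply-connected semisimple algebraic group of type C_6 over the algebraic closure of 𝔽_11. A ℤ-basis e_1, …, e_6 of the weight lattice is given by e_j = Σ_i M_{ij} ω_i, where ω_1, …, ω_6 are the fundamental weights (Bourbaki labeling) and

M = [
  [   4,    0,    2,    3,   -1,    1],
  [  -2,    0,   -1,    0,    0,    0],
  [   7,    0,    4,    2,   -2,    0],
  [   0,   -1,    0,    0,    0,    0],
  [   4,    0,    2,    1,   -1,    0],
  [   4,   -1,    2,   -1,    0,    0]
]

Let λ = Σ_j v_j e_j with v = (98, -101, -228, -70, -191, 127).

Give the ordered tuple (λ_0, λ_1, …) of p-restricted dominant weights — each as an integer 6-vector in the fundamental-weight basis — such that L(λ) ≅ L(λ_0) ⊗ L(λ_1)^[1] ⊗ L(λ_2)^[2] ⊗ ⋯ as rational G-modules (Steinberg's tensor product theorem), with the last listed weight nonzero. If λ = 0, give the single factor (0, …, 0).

Compute c_i = Σ_j M_{ij} v_j with v = (98, -101, -228, -70, -191, 127):
  c_1 = (4)·(98) + (0)·(-101) + (2)·(-228) + (3)·(-70) + (-1)·(-191) + (1)·(127) = 44
  c_2 = (-2)·(98) + (0)·(-101) + (-1)·(-228) + (0)·(-70) + (0)·(-191) + (0)·(127) = 32
  c_3 = (7)·(98) + (0)·(-101) + (4)·(-228) + (2)·(-70) + (-2)·(-191) + (0)·(127) = 16
  c_4 = (0)·(98) + (-1)·(-101) + (0)·(-228) + (0)·(-70) + (0)·(-191) + (0)·(127) = 101
  c_5 = (4)·(98) + (0)·(-101) + (2)·(-228) + (1)·(-70) + (-1)·(-191) + (0)·(127) = 57
  c_6 = (4)·(98) + (-1)·(-101) + (2)·(-228) + (-1)·(-70) + (0)·(-191) + (0)·(127) = 107
Base-11 expansion of each c_i:
  c_1 = 44 = 0·11^0 + 4·11^1
  c_2 = 32 = 10·11^0 + 2·11^1
  c_3 = 16 = 5·11^0 + 1·11^1
  c_4 = 101 = 2·11^0 + 9·11^1
  c_5 = 57 = 2·11^0 + 5·11^1
  c_6 = 107 = 8·11^0 + 9·11^1
Factor λ_0 = (0, 10, 5, 2, 2, 8)
Factor λ_1 = (4, 2, 1, 9, 5, 9)

((0, 10, 5, 2, 2, 8), (4, 2, 1, 9, 5, 9))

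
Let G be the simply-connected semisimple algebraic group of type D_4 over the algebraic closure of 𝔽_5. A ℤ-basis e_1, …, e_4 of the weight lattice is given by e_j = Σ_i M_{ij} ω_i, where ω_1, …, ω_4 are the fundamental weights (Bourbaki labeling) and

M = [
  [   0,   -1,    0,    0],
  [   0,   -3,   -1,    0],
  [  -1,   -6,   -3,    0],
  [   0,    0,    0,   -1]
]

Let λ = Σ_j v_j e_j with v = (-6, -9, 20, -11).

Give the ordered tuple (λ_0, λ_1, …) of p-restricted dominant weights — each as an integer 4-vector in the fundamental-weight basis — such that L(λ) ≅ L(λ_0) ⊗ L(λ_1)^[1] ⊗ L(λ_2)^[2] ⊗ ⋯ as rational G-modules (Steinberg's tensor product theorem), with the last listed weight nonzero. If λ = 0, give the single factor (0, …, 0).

((4, 2, 0, 1), (1, 1, 0, 2))

Compute c_i = Σ_j M_{ij} v_j with v = (-6, -9, 20, -11):
  c_1 = (0)·(-6) + (-1)·(-9) + (0)·(20) + (0)·(-11) = 9
  c_2 = (0)·(-6) + (-3)·(-9) + (-1)·(20) + (0)·(-11) = 7
  c_3 = (-1)·(-6) + (-6)·(-9) + (-3)·(20) + (0)·(-11) = 0
  c_4 = (0)·(-6) + (0)·(-9) + (0)·(20) + (-1)·(-11) = 11
Writing each c_i in base p = 5:
  c_1 = 9 = 4·5^0 + 1·5^1
  c_2 = 7 = 2·5^0 + 1·5^1
  c_3 = 0
  c_4 = 11 = 1·5^0 + 2·5^1
Factor λ_0 = (4, 2, 0, 1)
Factor λ_1 = (1, 1, 0, 2)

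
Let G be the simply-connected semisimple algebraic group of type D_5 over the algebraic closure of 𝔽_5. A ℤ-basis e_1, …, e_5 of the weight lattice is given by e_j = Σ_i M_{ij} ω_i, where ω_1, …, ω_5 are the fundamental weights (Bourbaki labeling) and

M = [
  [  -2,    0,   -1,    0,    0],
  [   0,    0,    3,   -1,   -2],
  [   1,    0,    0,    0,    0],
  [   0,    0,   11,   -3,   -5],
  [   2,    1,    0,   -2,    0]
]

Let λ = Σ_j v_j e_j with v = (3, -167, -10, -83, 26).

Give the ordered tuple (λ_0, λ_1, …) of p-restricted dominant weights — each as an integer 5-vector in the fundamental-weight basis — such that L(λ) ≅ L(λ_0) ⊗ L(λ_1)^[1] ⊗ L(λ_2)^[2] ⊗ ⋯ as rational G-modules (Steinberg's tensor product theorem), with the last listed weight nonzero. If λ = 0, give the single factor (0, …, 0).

((4, 1, 3, 4, 0), (0, 0, 0, 1, 1))

ω-coordinates c = M·v, v = (3, -167, -10, -83, 26):
  c_1 = (-2)·(3) + (0)·(-167) + (-1)·(-10) + (0)·(-83) + 0·26 = 4
  c_2 = 0·3 + (0)·(-167) + (3)·(-10) + (-1)·(-83) + (-2)·(26) = 1
  c_3 = 1·3 + (0)·(-167) + (0)·(-10) + (0)·(-83) + 0·26 = 3
  c_4 = 0·3 + (0)·(-167) + (11)·(-10) + (-3)·(-83) + (-5)·(26) = 9
  c_5 = 2·3 + (1)·(-167) + (0)·(-10) + (-2)·(-83) + 0·26 = 5
Expand coordinatewise in base 5:
  c_1 = 4 = 4·5^0
  c_2 = 1 = 1·5^0
  c_3 = 3 = 3·5^0
  c_4 = 9 = 4·5^0 + 1·5^1
  c_5 = 5 = 0·5^0 + 1·5^1
λ_0 = (4, 1, 3, 4, 0)
λ_1 = (0, 0, 0, 1, 1)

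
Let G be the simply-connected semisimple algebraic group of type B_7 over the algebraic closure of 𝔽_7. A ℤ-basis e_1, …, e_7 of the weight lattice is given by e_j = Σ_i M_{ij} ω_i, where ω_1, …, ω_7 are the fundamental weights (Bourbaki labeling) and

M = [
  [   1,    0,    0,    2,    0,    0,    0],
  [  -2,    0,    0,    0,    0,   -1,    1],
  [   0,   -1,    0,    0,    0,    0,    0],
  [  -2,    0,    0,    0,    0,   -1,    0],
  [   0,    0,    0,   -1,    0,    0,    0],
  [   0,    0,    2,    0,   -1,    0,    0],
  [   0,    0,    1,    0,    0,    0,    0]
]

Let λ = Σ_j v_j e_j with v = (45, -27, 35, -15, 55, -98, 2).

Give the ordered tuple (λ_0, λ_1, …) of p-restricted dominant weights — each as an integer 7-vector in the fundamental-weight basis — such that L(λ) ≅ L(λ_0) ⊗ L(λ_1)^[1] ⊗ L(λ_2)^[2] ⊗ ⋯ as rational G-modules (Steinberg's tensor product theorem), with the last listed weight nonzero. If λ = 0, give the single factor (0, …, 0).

((1, 3, 6, 1, 1, 1, 0), (2, 1, 3, 1, 2, 2, 5))

Compute c_i = Σ_j M_{ij} v_j with v = (45, -27, 35, -15, 55, -98, 2):
  c_1 = 1*45 + 0*-27 + 0*35 + 2*-15 + 0*55 + 0*-98 + 0*2 = 15
  c_2 = -2*45 + 0*-27 + 0*35 + 0*-15 + 0*55 + -1*-98 + 1*2 = 10
  c_3 = 0*45 + -1*-27 + 0*35 + 0*-15 + 0*55 + 0*-98 + 0*2 = 27
  c_4 = -2*45 + 0*-27 + 0*35 + 0*-15 + 0*55 + -1*-98 + 0*2 = 8
  c_5 = 0*45 + 0*-27 + 0*35 + -1*-15 + 0*55 + 0*-98 + 0*2 = 15
  c_6 = 0*45 + 0*-27 + 2*35 + 0*-15 + -1*55 + 0*-98 + 0*2 = 15
  c_7 = 0*45 + 0*-27 + 1*35 + 0*-15 + 0*55 + 0*-98 + 0*2 = 35
p = 7; digits c_i = Σ_j d_{ij}·7^j, 0 ≤ d_{ij} < 7:
  c_1 = 15 = 1·7^0 + 2·7^1
  c_2 = 10 = 3·7^0 + 1·7^1
  c_3 = 27 = 6·7^0 + 3·7^1
  c_4 = 8 = 1·7^0 + 1·7^1
  c_5 = 15 = 1·7^0 + 2·7^1
  c_6 = 15 = 1·7^0 + 2·7^1
  c_7 = 35 = 0·7^0 + 5·7^1
Factor λ_0 = (1, 3, 6, 1, 1, 1, 0)
Factor λ_1 = (2, 1, 3, 1, 2, 2, 5)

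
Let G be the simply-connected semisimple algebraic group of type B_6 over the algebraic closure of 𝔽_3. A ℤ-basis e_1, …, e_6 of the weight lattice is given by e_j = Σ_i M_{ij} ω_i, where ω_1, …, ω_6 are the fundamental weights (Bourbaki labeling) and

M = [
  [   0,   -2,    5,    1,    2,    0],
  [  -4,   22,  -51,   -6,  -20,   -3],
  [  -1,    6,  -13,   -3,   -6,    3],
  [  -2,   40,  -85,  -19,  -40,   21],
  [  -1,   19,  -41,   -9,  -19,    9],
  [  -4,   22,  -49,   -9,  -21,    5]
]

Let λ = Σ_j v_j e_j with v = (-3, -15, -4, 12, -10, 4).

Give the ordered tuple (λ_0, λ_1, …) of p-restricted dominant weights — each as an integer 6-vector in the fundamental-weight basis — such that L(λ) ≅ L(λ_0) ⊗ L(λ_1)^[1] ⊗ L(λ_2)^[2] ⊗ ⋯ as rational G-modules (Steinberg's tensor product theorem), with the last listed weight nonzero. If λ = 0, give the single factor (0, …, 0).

ω-coordinates c = M·v, v = (-3, -15, -4, 12, -10, 4):
  c_1 = 0*-3 + -2*-15 + 5*-4 + 1*12 + 2*-10 + 0*4 = 2
  c_2 = -4*-3 + 22*-15 + -51*-4 + -6*12 + -20*-10 + -3*4 = 2
  c_3 = -1*-3 + 6*-15 + -13*-4 + -3*12 + -6*-10 + 3*4 = 1
  c_4 = -2*-3 + 40*-15 + -85*-4 + -19*12 + -40*-10 + 21*4 = 2
  c_5 = -1*-3 + 19*-15 + -41*-4 + -9*12 + -19*-10 + 9*4 = 0
  c_6 = -4*-3 + 22*-15 + -49*-4 + -9*12 + -21*-10 + 5*4 = 0
p = 3; digits c_i = Σ_j d_{ij}·3^j, 0 ≤ d_{ij} < 3:
  c_1 = 2 = 2·3^0
  c_2 = 2 = 2·3^0
  c_3 = 1 = 1·3^0
  c_4 = 2 = 2·3^0
  c_5 = 0
  c_6 = 0
Factor λ_0 = (2, 2, 1, 2, 0, 0)

((2, 2, 1, 2, 0, 0),)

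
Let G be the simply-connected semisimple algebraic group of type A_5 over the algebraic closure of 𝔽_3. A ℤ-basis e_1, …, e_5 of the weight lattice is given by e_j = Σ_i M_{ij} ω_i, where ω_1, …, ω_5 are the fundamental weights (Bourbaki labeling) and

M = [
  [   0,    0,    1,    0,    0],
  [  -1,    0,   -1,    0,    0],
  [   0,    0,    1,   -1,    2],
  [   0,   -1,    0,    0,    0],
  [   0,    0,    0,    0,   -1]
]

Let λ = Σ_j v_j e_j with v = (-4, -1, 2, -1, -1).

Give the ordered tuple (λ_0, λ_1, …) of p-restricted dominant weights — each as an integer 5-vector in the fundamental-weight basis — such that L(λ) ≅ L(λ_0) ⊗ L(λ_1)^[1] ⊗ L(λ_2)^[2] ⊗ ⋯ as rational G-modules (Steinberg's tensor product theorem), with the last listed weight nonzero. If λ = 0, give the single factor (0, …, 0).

((2, 2, 1, 1, 1),)

Compute c_i = Σ_j M_{ij} v_j with v = (-4, -1, 2, -1, -1):
  c_1 = (0)·(-4) + (0)·(-1) + (1)·(2) + (0)·(-1) + (0)·(-1) = 2
  c_2 = (-1)·(-4) + (0)·(-1) + (-1)·(2) + (0)·(-1) + (0)·(-1) = 2
  c_3 = (0)·(-4) + (0)·(-1) + (1)·(2) + (-1)·(-1) + (2)·(-1) = 1
  c_4 = (0)·(-4) + (-1)·(-1) + (0)·(2) + (0)·(-1) + (0)·(-1) = 1
  c_5 = (0)·(-4) + (0)·(-1) + (0)·(2) + (0)·(-1) + (-1)·(-1) = 1
Writing each c_i in base p = 3:
  c_1 = 2 = 2·3^0
  c_2 = 2 = 2·3^0
  c_3 = 1 = 1·3^0
  c_4 = 1 = 1·3^0
  c_5 = 1 = 1·3^0
λ_0 = (2, 2, 1, 1, 1)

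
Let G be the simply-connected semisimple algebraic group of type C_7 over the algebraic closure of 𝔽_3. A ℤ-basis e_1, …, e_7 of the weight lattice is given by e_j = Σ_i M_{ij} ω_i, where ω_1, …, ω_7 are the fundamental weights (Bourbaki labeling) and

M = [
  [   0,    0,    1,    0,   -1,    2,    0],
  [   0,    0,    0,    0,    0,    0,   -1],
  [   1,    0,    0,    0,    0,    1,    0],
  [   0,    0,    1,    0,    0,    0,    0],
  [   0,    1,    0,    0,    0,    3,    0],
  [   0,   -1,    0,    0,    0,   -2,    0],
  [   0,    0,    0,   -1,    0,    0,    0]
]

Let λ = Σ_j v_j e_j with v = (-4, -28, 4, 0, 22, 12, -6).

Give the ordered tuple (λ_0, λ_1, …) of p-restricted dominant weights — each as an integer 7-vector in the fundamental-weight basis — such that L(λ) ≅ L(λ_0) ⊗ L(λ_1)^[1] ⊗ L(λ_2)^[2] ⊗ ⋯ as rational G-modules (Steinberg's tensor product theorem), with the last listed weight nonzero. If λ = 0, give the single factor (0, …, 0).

Change of basis e → ω: c = M·v where v = (-4, -28, 4, 0, 22, 12, -6):
  c_1 = (0)·(-4) + (0)·(-28) + (1)·(4) + (0)·(0) + (-1)·(22) + (2)·(12) + (0)·(-6) = 6
  c_2 = (0)·(-4) + (0)·(-28) + (0)·(4) + (0)·(0) + (0)·(22) + (0)·(12) + (-1)·(-6) = 6
  c_3 = (1)·(-4) + (0)·(-28) + (0)·(4) + (0)·(0) + (0)·(22) + (1)·(12) + (0)·(-6) = 8
  c_4 = (0)·(-4) + (0)·(-28) + (1)·(4) + (0)·(0) + (0)·(22) + (0)·(12) + (0)·(-6) = 4
  c_5 = (0)·(-4) + (1)·(-28) + (0)·(4) + (0)·(0) + (0)·(22) + (3)·(12) + (0)·(-6) = 8
  c_6 = (0)·(-4) + (-1)·(-28) + (0)·(4) + (0)·(0) + (0)·(22) + (-2)·(12) + (0)·(-6) = 4
  c_7 = (0)·(-4) + (0)·(-28) + (0)·(4) + (-1)·(0) + (0)·(22) + (0)·(12) + (0)·(-6) = 0
Writing each c_i in base p = 3:
  c_1 = 6 = 0·3^0 + 2·3^1
  c_2 = 6 = 0·3^0 + 2·3^1
  c_3 = 8 = 2·3^0 + 2·3^1
  c_4 = 4 = 1·3^0 + 1·3^1
  c_5 = 8 = 2·3^0 + 2·3^1
  c_6 = 4 = 1·3^0 + 1·3^1
  c_7 = 0
p-restricted factor λ_0 = (0, 0, 2, 1, 2, 1, 0)
p-restricted factor λ_1 = (2, 2, 2, 1, 2, 1, 0)

((0, 0, 2, 1, 2, 1, 0), (2, 2, 2, 1, 2, 1, 0))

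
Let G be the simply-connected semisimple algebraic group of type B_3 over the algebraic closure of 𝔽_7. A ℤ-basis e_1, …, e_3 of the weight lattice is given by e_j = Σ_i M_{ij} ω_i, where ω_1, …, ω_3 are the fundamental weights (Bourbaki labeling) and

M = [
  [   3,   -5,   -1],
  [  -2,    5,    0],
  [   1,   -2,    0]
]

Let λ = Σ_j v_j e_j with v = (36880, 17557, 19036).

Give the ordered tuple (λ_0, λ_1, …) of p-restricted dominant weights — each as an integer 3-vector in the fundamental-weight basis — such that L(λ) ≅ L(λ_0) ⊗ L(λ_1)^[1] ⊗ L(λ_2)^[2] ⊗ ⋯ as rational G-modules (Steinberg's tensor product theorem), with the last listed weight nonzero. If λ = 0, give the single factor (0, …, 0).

((4, 4, 2), (6, 1, 0), (0, 6, 1), (4, 5, 5), (1, 5, 0))

Converting to the ω-basis (c_i = row i of M dotted with v = (36880, 17557, 19036)):
  c_1 = (3)·(36880) + (-5)·(17557) + (-1)·(19036) = 3819
  c_2 = (-2)·(36880) + (5)·(17557) + (0)·(19036) = 14025
  c_3 = (1)·(36880) + (-2)·(17557) + (0)·(19036) = 1766
Expand coordinatewise in base 7:
  c_1 = 3819 = 4·7^0 + 6·7^1 + 0·7^2 + 4·7^3 + 1·7^4
  c_2 = 14025 = 4·7^0 + 1·7^1 + 6·7^2 + 5·7^3 + 5·7^4
  c_3 = 1766 = 2·7^0 + 0·7^1 + 1·7^2 + 5·7^3
p-restricted factor λ_0 = (4, 4, 2)
p-restricted factor λ_1 = (6, 1, 0)
p-restricted factor λ_2 = (0, 6, 1)
p-restricted factor λ_3 = (4, 5, 5)
p-restricted factor λ_4 = (1, 5, 0)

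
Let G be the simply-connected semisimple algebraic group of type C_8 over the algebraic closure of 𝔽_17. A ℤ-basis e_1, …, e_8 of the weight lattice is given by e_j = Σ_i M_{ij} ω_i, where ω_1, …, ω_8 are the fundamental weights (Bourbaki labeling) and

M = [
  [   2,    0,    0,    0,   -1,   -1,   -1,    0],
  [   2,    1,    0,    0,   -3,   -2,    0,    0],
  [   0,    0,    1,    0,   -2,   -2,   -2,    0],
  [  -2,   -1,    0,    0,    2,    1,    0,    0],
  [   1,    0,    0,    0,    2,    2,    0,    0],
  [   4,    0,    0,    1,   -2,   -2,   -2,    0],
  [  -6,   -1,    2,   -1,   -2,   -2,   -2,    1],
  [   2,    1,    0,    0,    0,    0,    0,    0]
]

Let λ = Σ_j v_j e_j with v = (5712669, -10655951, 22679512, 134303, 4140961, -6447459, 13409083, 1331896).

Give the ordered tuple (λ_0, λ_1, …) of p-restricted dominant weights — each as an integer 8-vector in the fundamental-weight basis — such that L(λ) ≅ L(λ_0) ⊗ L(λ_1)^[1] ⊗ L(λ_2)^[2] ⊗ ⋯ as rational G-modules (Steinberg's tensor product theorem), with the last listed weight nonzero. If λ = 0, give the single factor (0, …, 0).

((8, 14, 8, 9, 11, 2, 10, 1), (13, 9, 5, 6, 1, 5, 12, 4), (11, 11, 9, 13, 14, 12, 14, 10), (14, 14, 11, 12, 2, 5, 12, 3), (3, 14, 5, 12, 13, 9, 8, 9))

In the fundamental-weight basis, λ has coordinates c = M·v (v = (5712669, -10655951, 22679512, 134303, 4140961, -6447459, 13409083, 1331896)):
  c_1 = 2·5712669 + (0)·(-10655951) + 0·22679512 + 0·134303 + (-1)·(4140961) + (-1)·(-6447459) + (-1)·(13409083) + 0·1331896 = 322753
  c_2 = 2·5712669 + (1)·(-10655951) + 0·22679512 + 0·134303 + (-3)·(4140961) + (-2)·(-6447459) + 0·13409083 + 0·1331896 = 1241422
  c_3 = 0·5712669 + (0)·(-10655951) + 1·22679512 + 0·134303 + (-2)·(4140961) + (-2)·(-6447459) + (-2)·(13409083) + 0·1331896 = 474342
  c_4 = (-2)·(5712669) + (-1)·(-10655951) + 0·22679512 + 0·134303 + 2·4140961 + (1)·(-6447459) + 0·13409083 + 0·1331896 = 1065076
  c_5 = 1·5712669 + (0)·(-10655951) + 0·22679512 + 0·134303 + 2·4140961 + (2)·(-6447459) + 0·13409083 + 0·1331896 = 1099673
  c_6 = 4·5712669 + (0)·(-10655951) + 0·22679512 + 1·134303 + (-2)·(4140961) + (-2)·(-6447459) + (-2)·(13409083) + 0·1331896 = 779809
  c_7 = (-6)·(5712669) + (-1)·(-10655951) + 2·22679512 + (-1)·(134303) + (-2)·(4140961) + (-2)·(-6447459) + (-2)·(13409083) + 1·1331896 = 731384
  c_8 = 2·5712669 + (1)·(-10655951) + 0·22679512 + 0·134303 + 0·4140961 + (0)·(-6447459) + 0·13409083 + 0·1331896 = 769387
Writing each c_i in base p = 17:
  c_1 = 322753 = 8·17^0 + 13·17^1 + 11·17^2 + 14·17^3 + 3·17^4
  c_2 = 1241422 = 14·17^0 + 9·17^1 + 11·17^2 + 14·17^3 + 14·17^4
  c_3 = 474342 = 8·17^0 + 5·17^1 + 9·17^2 + 11·17^3 + 5·17^4
  c_4 = 1065076 = 9·17^0 + 6·17^1 + 13·17^2 + 12·17^3 + 12·17^4
  c_5 = 1099673 = 11·17^0 + 1·17^1 + 14·17^2 + 2·17^3 + 13·17^4
  c_6 = 779809 = 2·17^0 + 5·17^1 + 12·17^2 + 5·17^3 + 9·17^4
  c_7 = 731384 = 10·17^0 + 12·17^1 + 14·17^2 + 12·17^3 + 8·17^4
  c_8 = 769387 = 1·17^0 + 4·17^1 + 10·17^2 + 3·17^3 + 9·17^4
λ_0 = (8, 14, 8, 9, 11, 2, 10, 1)
λ_1 = (13, 9, 5, 6, 1, 5, 12, 4)
λ_2 = (11, 11, 9, 13, 14, 12, 14, 10)
λ_3 = (14, 14, 11, 12, 2, 5, 12, 3)
λ_4 = (3, 14, 5, 12, 13, 9, 8, 9)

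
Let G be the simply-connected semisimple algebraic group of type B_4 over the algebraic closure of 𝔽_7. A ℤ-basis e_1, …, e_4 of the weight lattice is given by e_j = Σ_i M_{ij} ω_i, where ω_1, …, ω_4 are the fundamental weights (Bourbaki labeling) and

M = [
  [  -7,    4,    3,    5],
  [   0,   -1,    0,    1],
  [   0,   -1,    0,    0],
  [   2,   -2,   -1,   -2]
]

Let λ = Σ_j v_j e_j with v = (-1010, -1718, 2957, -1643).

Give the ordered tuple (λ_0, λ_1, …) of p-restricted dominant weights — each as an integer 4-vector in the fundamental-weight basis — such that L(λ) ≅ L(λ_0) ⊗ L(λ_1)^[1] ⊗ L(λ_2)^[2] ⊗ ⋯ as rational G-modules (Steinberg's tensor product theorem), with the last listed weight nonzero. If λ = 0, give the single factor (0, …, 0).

In the fundamental-weight basis, λ has coordinates c = M·v (v = (-1010, -1718, 2957, -1643)):
  c_1 = (-7)·(-1010) + (4)·(-1718) + (3)·(2957) + (5)·(-1643) = 854
  c_2 = (0)·(-1010) + (-1)·(-1718) + (0)·(2957) + (1)·(-1643) = 75
  c_3 = (0)·(-1010) + (-1)·(-1718) + (0)·(2957) + (0)·(-1643) = 1718
  c_4 = (2)·(-1010) + (-2)·(-1718) + (-1)·(2957) + (-2)·(-1643) = 1745
Expand coordinatewise in base 7:
  c_1 = 854 = 0·7^0 + 3·7^1 + 3·7^2 + 2·7^3
  c_2 = 75 = 5·7^0 + 3·7^1 + 1·7^2
  c_3 = 1718 = 3·7^0 + 0·7^1 + 0·7^2 + 5·7^3
  c_4 = 1745 = 2·7^0 + 4·7^1 + 0·7^2 + 5·7^3
Factor λ_0 = (0, 5, 3, 2)
Factor λ_1 = (3, 3, 0, 4)
Factor λ_2 = (3, 1, 0, 0)
Factor λ_3 = (2, 0, 5, 5)

((0, 5, 3, 2), (3, 3, 0, 4), (3, 1, 0, 0), (2, 0, 5, 5))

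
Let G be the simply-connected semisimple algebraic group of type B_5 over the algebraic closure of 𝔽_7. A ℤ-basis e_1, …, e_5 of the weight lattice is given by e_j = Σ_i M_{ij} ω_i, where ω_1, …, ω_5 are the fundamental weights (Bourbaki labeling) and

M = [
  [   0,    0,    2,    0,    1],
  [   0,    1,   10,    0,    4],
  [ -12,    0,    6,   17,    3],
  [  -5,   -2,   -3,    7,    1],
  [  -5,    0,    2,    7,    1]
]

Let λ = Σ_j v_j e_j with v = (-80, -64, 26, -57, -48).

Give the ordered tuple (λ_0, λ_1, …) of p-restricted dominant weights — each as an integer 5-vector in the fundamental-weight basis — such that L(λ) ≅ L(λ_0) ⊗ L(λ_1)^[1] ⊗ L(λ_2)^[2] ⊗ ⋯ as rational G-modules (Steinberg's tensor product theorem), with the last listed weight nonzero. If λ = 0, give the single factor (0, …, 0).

((4, 4, 3, 3, 5),)

Compute c_i = Σ_j M_{ij} v_j with v = (-80, -64, 26, -57, -48):
  c_1 = (0)·(-80) + (0)·(-64) + 2·26 + (0)·(-57) + (1)·(-48) = 4
  c_2 = (0)·(-80) + (1)·(-64) + 10·26 + (0)·(-57) + (4)·(-48) = 4
  c_3 = (-12)·(-80) + (0)·(-64) + 6·26 + (17)·(-57) + (3)·(-48) = 3
  c_4 = (-5)·(-80) + (-2)·(-64) + (-3)·(26) + (7)·(-57) + (1)·(-48) = 3
  c_5 = (-5)·(-80) + (0)·(-64) + 2·26 + (7)·(-57) + (1)·(-48) = 5
Writing each c_i in base p = 7:
  c_1 = 4 = 4·7^0
  c_2 = 4 = 4·7^0
  c_3 = 3 = 3·7^0
  c_4 = 3 = 3·7^0
  c_5 = 5 = 5·7^0
Factor λ_0 = (4, 4, 3, 3, 5)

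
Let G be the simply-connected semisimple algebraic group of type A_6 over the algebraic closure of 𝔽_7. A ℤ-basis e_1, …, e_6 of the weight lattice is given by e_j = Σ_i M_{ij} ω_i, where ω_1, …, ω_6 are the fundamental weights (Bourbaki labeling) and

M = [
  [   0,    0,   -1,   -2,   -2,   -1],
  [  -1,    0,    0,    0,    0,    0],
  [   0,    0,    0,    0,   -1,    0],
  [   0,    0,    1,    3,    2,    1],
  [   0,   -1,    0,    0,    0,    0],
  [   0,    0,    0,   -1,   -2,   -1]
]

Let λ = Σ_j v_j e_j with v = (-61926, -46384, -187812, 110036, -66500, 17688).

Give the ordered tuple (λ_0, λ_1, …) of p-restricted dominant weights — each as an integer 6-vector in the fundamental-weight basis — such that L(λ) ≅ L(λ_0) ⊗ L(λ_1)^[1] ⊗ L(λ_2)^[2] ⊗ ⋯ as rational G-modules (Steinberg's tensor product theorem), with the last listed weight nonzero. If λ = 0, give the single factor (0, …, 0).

((4, 4, 0, 6, 2, 5), (6, 5, 1, 4, 4, 4), (0, 3, 6, 4, 1, 2), (4, 5, 4, 1, 2, 1), (6, 4, 6, 4, 5, 2), (4, 3, 3, 1, 2, 0))

Compute c_i = Σ_j M_{ij} v_j with v = (-61926, -46384, -187812, 110036, -66500, 17688):
  c_1 = (0)·(-61926) + (0)·(-46384) + (-1)·(-187812) + (-2)·(110036) + (-2)·(-66500) + (-1)·(17688) = 83052
  c_2 = (-1)·(-61926) + (0)·(-46384) + (0)·(-187812) + (0)·(110036) + (0)·(-66500) + (0)·(17688) = 61926
  c_3 = (0)·(-61926) + (0)·(-46384) + (0)·(-187812) + (0)·(110036) + (-1)·(-66500) + (0)·(17688) = 66500
  c_4 = (0)·(-61926) + (0)·(-46384) + (1)·(-187812) + (3)·(110036) + (2)·(-66500) + (1)·(17688) = 26984
  c_5 = (0)·(-61926) + (-1)·(-46384) + (0)·(-187812) + (0)·(110036) + (0)·(-66500) + (0)·(17688) = 46384
  c_6 = (0)·(-61926) + (0)·(-46384) + (0)·(-187812) + (-1)·(110036) + (-2)·(-66500) + (-1)·(17688) = 5276
Base-7 expansion of each c_i:
  c_1 = 83052 = 4·7^0 + 6·7^1 + 0·7^2 + 4·7^3 + 6·7^4 + 4·7^5
  c_2 = 61926 = 4·7^0 + 5·7^1 + 3·7^2 + 5·7^3 + 4·7^4 + 3·7^5
  c_3 = 66500 = 0·7^0 + 1·7^1 + 6·7^2 + 4·7^3 + 6·7^4 + 3·7^5
  c_4 = 26984 = 6·7^0 + 4·7^1 + 4·7^2 + 1·7^3 + 4·7^4 + 1·7^5
  c_5 = 46384 = 2·7^0 + 4·7^1 + 1·7^2 + 2·7^3 + 5·7^4 + 2·7^5
  c_6 = 5276 = 5·7^0 + 4·7^1 + 2·7^2 + 1·7^3 + 2·7^4
λ_0 = (4, 4, 0, 6, 2, 5)
λ_1 = (6, 5, 1, 4, 4, 4)
λ_2 = (0, 3, 6, 4, 1, 2)
λ_3 = (4, 5, 4, 1, 2, 1)
λ_4 = (6, 4, 6, 4, 5, 2)
λ_5 = (4, 3, 3, 1, 2, 0)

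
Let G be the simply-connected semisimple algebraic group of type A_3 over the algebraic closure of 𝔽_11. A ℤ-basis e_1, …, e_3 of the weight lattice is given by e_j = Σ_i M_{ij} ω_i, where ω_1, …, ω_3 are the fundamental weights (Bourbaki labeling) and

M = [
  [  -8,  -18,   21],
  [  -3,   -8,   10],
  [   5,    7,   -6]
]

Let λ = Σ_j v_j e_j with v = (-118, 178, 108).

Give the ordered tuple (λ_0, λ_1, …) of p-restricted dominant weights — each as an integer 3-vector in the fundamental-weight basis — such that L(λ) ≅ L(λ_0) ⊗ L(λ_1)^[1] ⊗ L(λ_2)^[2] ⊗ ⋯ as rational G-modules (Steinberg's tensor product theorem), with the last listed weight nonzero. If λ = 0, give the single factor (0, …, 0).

((8, 10, 8),)

Converting to the ω-basis (c_i = row i of M dotted with v = (-118, 178, 108)):
  c_1 = -8*-118 + -18*178 + 21*108 = 8
  c_2 = -3*-118 + -8*178 + 10*108 = 10
  c_3 = 5*-118 + 7*178 + -6*108 = 8
Expand coordinatewise in base 11:
  c_1 = 8 = 8·11^0
  c_2 = 10 = 10·11^0
  c_3 = 8 = 8·11^0
p-restricted factor λ_0 = (8, 10, 8)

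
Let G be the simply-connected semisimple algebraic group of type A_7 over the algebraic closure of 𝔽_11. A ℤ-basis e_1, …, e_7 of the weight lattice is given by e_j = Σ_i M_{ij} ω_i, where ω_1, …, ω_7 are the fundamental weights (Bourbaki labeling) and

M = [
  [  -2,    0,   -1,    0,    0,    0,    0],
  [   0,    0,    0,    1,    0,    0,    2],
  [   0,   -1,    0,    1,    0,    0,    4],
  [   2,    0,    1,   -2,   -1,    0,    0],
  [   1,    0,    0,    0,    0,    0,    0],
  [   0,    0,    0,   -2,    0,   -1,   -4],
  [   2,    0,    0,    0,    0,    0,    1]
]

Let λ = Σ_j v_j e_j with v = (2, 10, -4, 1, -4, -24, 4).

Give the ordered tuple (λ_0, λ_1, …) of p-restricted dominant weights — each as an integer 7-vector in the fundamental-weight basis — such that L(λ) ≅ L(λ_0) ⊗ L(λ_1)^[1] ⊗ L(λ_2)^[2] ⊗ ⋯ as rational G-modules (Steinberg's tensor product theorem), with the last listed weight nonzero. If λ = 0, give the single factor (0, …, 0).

((0, 9, 7, 2, 2, 6, 8),)

ω-coordinates c = M·v, v = (2, 10, -4, 1, -4, -24, 4):
  c_1 = (-2)·(2) + 0·10 + (-1)·(-4) + 0·1 + (0)·(-4) + (0)·(-24) + 0·4 = 0
  c_2 = 0·2 + 0·10 + (0)·(-4) + 1·1 + (0)·(-4) + (0)·(-24) + 2·4 = 9
  c_3 = 0·2 + (-1)·(10) + (0)·(-4) + 1·1 + (0)·(-4) + (0)·(-24) + 4·4 = 7
  c_4 = 2·2 + 0·10 + (1)·(-4) + (-2)·(1) + (-1)·(-4) + (0)·(-24) + 0·4 = 2
  c_5 = 1·2 + 0·10 + (0)·(-4) + 0·1 + (0)·(-4) + (0)·(-24) + 0·4 = 2
  c_6 = 0·2 + 0·10 + (0)·(-4) + (-2)·(1) + (0)·(-4) + (-1)·(-24) + (-4)·(4) = 6
  c_7 = 2·2 + 0·10 + (0)·(-4) + 0·1 + (0)·(-4) + (0)·(-24) + 1·4 = 8
Writing each c_i in base p = 11:
  c_1 = 0
  c_2 = 9 = 9·11^0
  c_3 = 7 = 7·11^0
  c_4 = 2 = 2·11^0
  c_5 = 2 = 2·11^0
  c_6 = 6 = 6·11^0
  c_7 = 8 = 8·11^0
Factor λ_0 = (0, 9, 7, 2, 2, 6, 8)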